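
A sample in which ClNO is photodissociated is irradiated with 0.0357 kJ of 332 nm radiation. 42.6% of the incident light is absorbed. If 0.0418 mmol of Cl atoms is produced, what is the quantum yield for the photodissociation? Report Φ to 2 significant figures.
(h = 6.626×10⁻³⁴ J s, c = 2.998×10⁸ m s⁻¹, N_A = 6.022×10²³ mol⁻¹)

Product: 0.0418 mmol = 4.18×10⁻⁵ mol.
Photon energy at 332 nm: hc/λ = (6.626×10⁻³⁴)(2.998×10⁸)/(332×10⁻⁹) = 5.983×10⁻¹⁹ J.
Incident energy: 0.0357 kJ = 35.7 J.
Photons incident: 35.7 / 5.983×10⁻¹⁹ = 5.967×10¹⁹, i.e. 5.967×10¹⁹/6.022×10²³ = 9.909×10⁻⁵ mol.
Photons absorbed: 0.426 × 9.909×10⁻⁵ = 4.221×10⁻⁵ mol.
Φ = 4.18×10⁻⁵ mol / 4.221×10⁻⁵ mol photons = 0.99.

Φ = 0.99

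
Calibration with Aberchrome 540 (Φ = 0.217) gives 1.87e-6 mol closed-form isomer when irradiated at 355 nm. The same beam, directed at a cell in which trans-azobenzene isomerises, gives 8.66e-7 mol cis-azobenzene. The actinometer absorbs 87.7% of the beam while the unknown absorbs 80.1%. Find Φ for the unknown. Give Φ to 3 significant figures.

Photons absorbed by the actinometer: 1.87e-6 / 0.217 = 8.618e-6 mol.
Incident flux: 8.618e-6 / 0.877 = 9.827e-6 einstein.
Absorbed by unknown: 0.801 × 9.827e-6 = 7.871e-6 mol.
Φ(unknown) = 8.66e-7 / 7.871e-6 = 0.110.

Φ = 0.110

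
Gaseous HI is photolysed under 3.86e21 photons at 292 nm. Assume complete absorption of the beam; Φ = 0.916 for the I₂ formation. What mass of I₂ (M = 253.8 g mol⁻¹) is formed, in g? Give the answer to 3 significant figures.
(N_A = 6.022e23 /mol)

1.49 g

Moles of photons: 3.86e21 / 6.022e23 = 0.006410 mol.
Product: Φ × n_abs = 0.916 × 0.006410 = 0.005872 mol.
Mass: 0.005872 × 253.8 = 1.490 g = 1.49 g.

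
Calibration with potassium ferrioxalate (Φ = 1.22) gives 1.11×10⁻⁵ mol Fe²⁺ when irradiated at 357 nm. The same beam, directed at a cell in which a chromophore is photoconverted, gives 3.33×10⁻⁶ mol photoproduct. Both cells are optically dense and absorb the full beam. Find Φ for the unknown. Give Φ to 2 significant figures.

Φ = 0.37

Photons absorbed by the actinometer: 1.11×10⁻⁵ / 1.22 = 9.098×10⁻⁶ mol.
Φ(unknown) = 3.33×10⁻⁶ / 9.098×10⁻⁶ = 0.37.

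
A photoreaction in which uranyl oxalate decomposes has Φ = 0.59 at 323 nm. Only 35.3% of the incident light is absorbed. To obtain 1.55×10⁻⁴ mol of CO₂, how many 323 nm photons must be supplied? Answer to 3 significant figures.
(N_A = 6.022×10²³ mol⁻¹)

4.48×10²⁰ photons

Photons that must be absorbed: 1.55×10⁻⁴ / 0.59 = 2.627×10⁻⁴ mol.
Incident photons needed: 2.627×10⁻⁴ / 0.353 = 7.442×10⁻⁴ mol.
Photon count: 7.442×10⁻⁴ × 6.022×10²³ = 4.48×10²⁰.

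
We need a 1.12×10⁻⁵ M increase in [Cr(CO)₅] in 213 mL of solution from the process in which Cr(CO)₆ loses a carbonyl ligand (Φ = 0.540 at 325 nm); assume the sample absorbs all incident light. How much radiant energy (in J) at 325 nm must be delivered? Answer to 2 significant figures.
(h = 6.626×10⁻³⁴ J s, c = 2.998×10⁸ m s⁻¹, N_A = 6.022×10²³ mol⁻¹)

Product: (1.12×10⁻⁵ M)(0.213 L) = 2.386×10⁻⁶ mol.
Photons that must be absorbed: 2.386×10⁻⁶ / 0.540 = 4.419×10⁻⁶ mol.
Photon energy: hc/λ = 6.112×10⁻¹⁹ J; per mole, 3.681×10⁵ J mol⁻¹.
Energy required: 4.419×10⁻⁶ × 3.681×10⁵ = 1.6 J.

1.6 J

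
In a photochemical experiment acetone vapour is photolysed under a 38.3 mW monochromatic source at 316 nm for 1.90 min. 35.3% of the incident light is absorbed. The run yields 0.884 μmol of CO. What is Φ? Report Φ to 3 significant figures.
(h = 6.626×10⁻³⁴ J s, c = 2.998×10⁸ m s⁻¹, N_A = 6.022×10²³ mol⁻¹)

Φ = 0.217

Product: 0.884 μmol = 8.84×10⁻⁷ mol.
Photon energy at 316 nm: hc/λ = (6.626×10⁻³⁴)(2.998×10⁸)/(316×10⁻⁹) = 6.286×10⁻¹⁹ J.
Energy delivered: (38.3 mW)(114 s) = 4.366 J.
Photons incident: 4.366 / 6.286×10⁻¹⁹ = 6.946×10¹⁸, i.e. 6.946×10¹⁸/6.022×10²³ = 1.153×10⁻⁵ mol.
Photons absorbed: 0.353 × 1.153×10⁻⁵ = 4.070×10⁻⁶ mol.
Φ = 8.84×10⁻⁷ mol / 4.070×10⁻⁶ mol photons = 0.217.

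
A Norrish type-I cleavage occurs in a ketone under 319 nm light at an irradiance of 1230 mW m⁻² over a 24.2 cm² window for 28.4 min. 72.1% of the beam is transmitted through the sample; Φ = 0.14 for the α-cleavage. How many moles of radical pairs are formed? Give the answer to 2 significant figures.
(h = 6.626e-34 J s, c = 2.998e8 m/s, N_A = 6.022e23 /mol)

5.3e-7 mol

Photon energy at 319 nm: hc/λ = (6.626e-34)(2.998e8)/(319e-9) = 6.227e-19 J.
Energy delivered: (1230 mW m⁻²)(24.2e-4 m²)(1704 s) = 5.072 J.
Photons incident: 5.072 / 6.227e-19 = 8.145e18, i.e. 8.145e18/6.022e23 = 1.353e-5 mol.
Fraction absorbed: 1 − 72.1/100 = 0.2790.
Photons absorbed: 0.2790 × 1.353e-5 = 3.775e-6 mol.
Product: Φ × n_abs = 0.14 × 3.775e-6 = 5.285e-7 mol.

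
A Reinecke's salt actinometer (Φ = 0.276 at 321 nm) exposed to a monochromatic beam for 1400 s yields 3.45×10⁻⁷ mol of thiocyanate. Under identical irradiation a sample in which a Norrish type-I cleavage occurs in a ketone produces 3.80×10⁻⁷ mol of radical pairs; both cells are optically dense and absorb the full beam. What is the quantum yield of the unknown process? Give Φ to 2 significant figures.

Photons absorbed by the actinometer: 3.45×10⁻⁷ / 0.276 = 1.250×10⁻⁶ mol.
Φ(unknown) = 3.80×10⁻⁷ / 1.250×10⁻⁶ = 0.30.

Φ = 0.30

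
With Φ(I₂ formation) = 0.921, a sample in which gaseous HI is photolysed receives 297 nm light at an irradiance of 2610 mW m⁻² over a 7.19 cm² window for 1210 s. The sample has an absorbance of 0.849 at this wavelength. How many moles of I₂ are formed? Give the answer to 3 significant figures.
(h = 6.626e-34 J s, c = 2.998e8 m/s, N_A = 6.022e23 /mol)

4.46e-6 mol

Photon energy at 297 nm: hc/λ = (6.626e-34)(2.998e8)/(297e-9) = 6.688e-19 J.
Energy delivered: (2610 mW m⁻²)(7.19e-4 m²)(1210 s) = 2.271 J.
Photons incident: 2.271 / 6.688e-19 = 3.396e18, i.e. 3.396e18/6.022e23 = 5.639e-6 mol.
Fraction absorbed: 1 − 10^(−0.849) = 0.8584.
Photons absorbed: 0.8584 × 5.639e-6 = 4.841e-6 mol.
Product: Φ × n_abs = 0.921 × 4.841e-6 = 4.459e-6 mol.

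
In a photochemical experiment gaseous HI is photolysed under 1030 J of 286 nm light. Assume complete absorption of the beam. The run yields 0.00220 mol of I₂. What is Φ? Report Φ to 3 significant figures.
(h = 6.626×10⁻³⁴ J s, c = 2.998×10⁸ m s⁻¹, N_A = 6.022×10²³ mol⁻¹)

Photon energy at 286 nm: hc/λ = (6.626×10⁻³⁴)(2.998×10⁸)/(286×10⁻⁹) = 6.946×10⁻¹⁹ J.
Photons incident: 1030 / 6.946×10⁻¹⁹ = 1.483×10²¹, i.e. 1.483×10²¹/6.022×10²³ = 0.002463 mol.
Φ = 0.00220 mol / 0.002463 mol photons = 0.893.

Φ = 0.893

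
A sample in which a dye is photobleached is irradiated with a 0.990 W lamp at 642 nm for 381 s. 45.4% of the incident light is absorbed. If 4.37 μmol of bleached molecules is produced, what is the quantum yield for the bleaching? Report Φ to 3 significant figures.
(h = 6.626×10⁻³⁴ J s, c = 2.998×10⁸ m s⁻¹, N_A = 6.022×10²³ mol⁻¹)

Product: 4.37 μmol = 4.37×10⁻⁶ mol.
Photon energy at 642 nm: hc/λ = (6.626×10⁻³⁴)(2.998×10⁸)/(642×10⁻⁹) = 3.094×10⁻¹⁹ J.
Energy delivered: (0.990 W)(381 s) = 377.2 J.
Photons incident: 377.2 / 3.094×10⁻¹⁹ = 1.219×10²¹, i.e. 1.219×10²¹/6.022×10²³ = 0.002024 mol.
Photons absorbed: 0.454 × 0.002024 = 9.189×10⁻⁴ mol.
Φ = 4.37×10⁻⁶ mol / 9.189×10⁻⁴ mol photons = 0.00476.

Φ = 0.00476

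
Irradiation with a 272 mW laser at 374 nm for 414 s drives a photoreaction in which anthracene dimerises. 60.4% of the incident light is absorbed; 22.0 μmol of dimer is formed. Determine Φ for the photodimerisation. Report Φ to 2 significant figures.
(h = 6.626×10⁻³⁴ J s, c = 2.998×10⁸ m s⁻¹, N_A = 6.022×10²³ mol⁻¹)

Product: 22.0 μmol = 2.20×10⁻⁵ mol.
Photon energy at 374 nm: hc/λ = (6.626×10⁻³⁴)(2.998×10⁸)/(374×10⁻⁹) = 5.311×10⁻¹⁹ J.
Energy delivered: (272 mW)(414 s) = 112.6 J.
Photons incident: 112.6 / 5.311×10⁻¹⁹ = 2.120×10²⁰, i.e. 2.120×10²⁰/6.022×10²³ = 3.520×10⁻⁴ mol.
Photons absorbed: 0.604 × 3.520×10⁻⁴ = 2.126×10⁻⁴ mol.
Φ = 2.20×10⁻⁵ mol / 2.126×10⁻⁴ mol photons = 0.10.

Φ = 0.10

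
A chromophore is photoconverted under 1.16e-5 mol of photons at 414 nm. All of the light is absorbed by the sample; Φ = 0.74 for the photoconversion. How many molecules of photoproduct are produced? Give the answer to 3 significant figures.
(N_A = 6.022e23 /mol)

Product: Φ × n_abs = 0.74 × 1.16e-5 = 8.584e-6 mol.
As a count: 8.584e-6 × 6.022e23 = 5.17e18.

5.17e18 molecules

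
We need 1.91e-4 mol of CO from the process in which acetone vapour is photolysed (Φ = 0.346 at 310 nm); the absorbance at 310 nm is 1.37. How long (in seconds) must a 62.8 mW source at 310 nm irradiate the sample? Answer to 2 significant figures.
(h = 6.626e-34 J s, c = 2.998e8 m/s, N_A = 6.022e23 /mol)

Photons that must be absorbed: 1.91e-4 / 0.346 = 5.520e-4 mol.
Fraction absorbed: 1 − 10^(−1.37) = 0.9573.
Incident photons needed: 5.520e-4 / 0.9573 = 5.766e-4 mol.
Photon energy: hc/λ = 6.408e-19 J; per mole, 3.859e5 J mol⁻¹.
Energy required: 5.766e-4 × 3.859e5 = 222.5 J.
Time: 222.5 J / 0.0628 W = 3500 s.

t ≈ 3500 s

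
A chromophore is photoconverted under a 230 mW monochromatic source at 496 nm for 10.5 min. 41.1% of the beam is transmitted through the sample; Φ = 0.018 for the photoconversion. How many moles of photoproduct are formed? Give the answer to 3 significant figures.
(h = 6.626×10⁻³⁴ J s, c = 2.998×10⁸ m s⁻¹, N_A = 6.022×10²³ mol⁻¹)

6.37×10⁻⁶ mol

Photon energy at 496 nm: hc/λ = (6.626×10⁻³⁴)(2.998×10⁸)/(496×10⁻⁹) = 4.005×10⁻¹⁹ J.
Energy delivered: (230 mW)(630 s) = 144.9 J.
Photons incident: 144.9 / 4.005×10⁻¹⁹ = 3.618×10²⁰, i.e. 3.618×10²⁰/6.022×10²³ = 6.008×10⁻⁴ mol.
Fraction absorbed: 1 − 41.1/100 = 0.5890.
Photons absorbed: 0.5890 × 6.008×10⁻⁴ = 3.539×10⁻⁴ mol.
Product: Φ × n_abs = 0.018 × 3.539×10⁻⁴ = 6.370×10⁻⁶ mol.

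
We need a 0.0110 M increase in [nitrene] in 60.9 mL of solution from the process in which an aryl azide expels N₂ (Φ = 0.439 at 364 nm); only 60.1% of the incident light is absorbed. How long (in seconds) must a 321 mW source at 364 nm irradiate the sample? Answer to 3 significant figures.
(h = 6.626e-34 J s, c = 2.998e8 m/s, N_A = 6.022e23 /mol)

Product: (0.0110 M)(0.0609 L) = 6.699e-4 mol.
Photons that must be absorbed: 6.699e-4 / 0.439 = 0.001526 mol.
Incident photons needed: 0.001526 / 0.601 = 0.002539 mol.
Photon energy: hc/λ = 5.457e-19 J; per mole, 3.286e5 J mol⁻¹.
Energy required: 0.002539 × 3.286e5 = 834.3 J.
Time: 834.3 J / 0.321 W = 2600 s.

t ≈ 2600 s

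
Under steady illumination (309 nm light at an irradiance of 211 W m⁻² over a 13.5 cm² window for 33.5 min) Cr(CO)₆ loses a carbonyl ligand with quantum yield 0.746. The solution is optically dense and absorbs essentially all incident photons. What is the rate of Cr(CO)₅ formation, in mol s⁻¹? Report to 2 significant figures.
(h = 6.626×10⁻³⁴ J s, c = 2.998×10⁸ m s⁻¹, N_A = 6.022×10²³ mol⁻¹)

Photon energy at 309 nm: hc/λ = (6.626×10⁻³⁴)(2.998×10⁸)/(309×10⁻⁹) = 6.429×10⁻¹⁹ J.
Energy delivered: (211 W m⁻²)(13.5×10⁻⁴ m²)(2010 s) = 572.5 J.
Photons incident: 572.5 / 6.429×10⁻¹⁹ = 8.905×10²⁰, i.e. 8.905×10²⁰/6.022×10²³ = 0.001479 mol.
Product formed: 0.746 × 0.001479 = 0.001103 mol.
Rate: 0.001103 / 2010 s = 5.5×10⁻⁷ mol s⁻¹.

5.5×10⁻⁷ mol s⁻¹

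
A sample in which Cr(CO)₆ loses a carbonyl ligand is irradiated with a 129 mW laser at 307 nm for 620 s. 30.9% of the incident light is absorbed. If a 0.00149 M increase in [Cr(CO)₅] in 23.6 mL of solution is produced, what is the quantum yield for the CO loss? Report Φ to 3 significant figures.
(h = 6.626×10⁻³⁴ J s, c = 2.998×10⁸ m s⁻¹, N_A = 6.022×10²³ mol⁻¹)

Product: (0.00149 M)(0.0236 L) = 3.516×10⁻⁵ mol.
Photon energy at 307 nm: hc/λ = (6.626×10⁻³⁴)(2.998×10⁸)/(307×10⁻⁹) = 6.471×10⁻¹⁹ J.
Energy delivered: (129 mW)(620 s) = 79.98 J.
Photons incident: 79.98 / 6.471×10⁻¹⁹ = 1.236×10²⁰, i.e. 1.236×10²⁰/6.022×10²³ = 2.052×10⁻⁴ mol.
Photons absorbed: 0.309 × 2.052×10⁻⁴ = 6.341×10⁻⁵ mol.
Φ = 3.516×10⁻⁵ mol / 6.341×10⁻⁵ mol photons = 0.554.

Φ = 0.554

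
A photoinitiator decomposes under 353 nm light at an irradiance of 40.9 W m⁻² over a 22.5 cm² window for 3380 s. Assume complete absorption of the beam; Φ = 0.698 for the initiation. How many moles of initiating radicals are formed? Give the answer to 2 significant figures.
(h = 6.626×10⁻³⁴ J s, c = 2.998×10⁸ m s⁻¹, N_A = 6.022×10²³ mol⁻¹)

6.4×10⁻⁴ mol

Photon energy at 353 nm: hc/λ = (6.626×10⁻³⁴)(2.998×10⁸)/(353×10⁻⁹) = 5.627×10⁻¹⁹ J.
Energy delivered: (40.9 W m⁻²)(22.5×10⁻⁴ m²)(3380 s) = 311.0 J.
Photons incident: 311.0 / 5.627×10⁻¹⁹ = 5.527×10²⁰, i.e. 5.527×10²⁰/6.022×10²³ = 9.178×10⁻⁴ mol.
Product: Φ × n_abs = 0.698 × 9.178×10⁻⁴ = 6.406×10⁻⁴ mol.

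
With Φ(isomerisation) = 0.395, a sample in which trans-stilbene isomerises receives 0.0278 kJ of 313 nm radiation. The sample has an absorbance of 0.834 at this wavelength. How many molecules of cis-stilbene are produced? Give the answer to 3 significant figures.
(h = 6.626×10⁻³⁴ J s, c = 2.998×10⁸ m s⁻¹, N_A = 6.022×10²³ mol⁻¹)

1.48×10¹⁹ molecules

Photon energy at 313 nm: hc/λ = (6.626×10⁻³⁴)(2.998×10⁸)/(313×10⁻⁹) = 6.347×10⁻¹⁹ J.
Incident energy: 0.0278 kJ = 27.8 J.
Photons incident: 27.8 / 6.347×10⁻¹⁹ = 4.380×10¹⁹, i.e. 4.380×10¹⁹/6.022×10²³ = 7.273×10⁻⁵ mol.
Fraction absorbed: 1 − 10^(−0.834) = 0.8534.
Photons absorbed: 0.8534 × 7.273×10⁻⁵ = 6.207×10⁻⁵ mol.
Product: Φ × n_abs = 0.395 × 6.207×10⁻⁵ = 2.452×10⁻⁵ mol.
As a count: 2.452×10⁻⁵ × 6.022×10²³ = 1.48×10¹⁹.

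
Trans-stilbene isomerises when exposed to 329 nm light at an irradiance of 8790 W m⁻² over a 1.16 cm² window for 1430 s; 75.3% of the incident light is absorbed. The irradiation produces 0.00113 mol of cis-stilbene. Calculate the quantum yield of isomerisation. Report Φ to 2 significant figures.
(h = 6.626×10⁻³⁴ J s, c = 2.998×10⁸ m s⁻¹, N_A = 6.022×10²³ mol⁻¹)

Φ = 0.37

Photon energy at 329 nm: hc/λ = (6.626×10⁻³⁴)(2.998×10⁸)/(329×10⁻⁹) = 6.038×10⁻¹⁹ J.
Energy delivered: (8790 W m⁻²)(1.16×10⁻⁴ m²)(1430 s) = 1458 J.
Photons incident: 1458 / 6.038×10⁻¹⁹ = 2.415×10²¹, i.e. 2.415×10²¹/6.022×10²³ = 0.004010 mol.
Photons absorbed: 0.753 × 0.004010 = 0.003020 mol.
Φ = 0.00113 mol / 0.003020 mol photons = 0.37.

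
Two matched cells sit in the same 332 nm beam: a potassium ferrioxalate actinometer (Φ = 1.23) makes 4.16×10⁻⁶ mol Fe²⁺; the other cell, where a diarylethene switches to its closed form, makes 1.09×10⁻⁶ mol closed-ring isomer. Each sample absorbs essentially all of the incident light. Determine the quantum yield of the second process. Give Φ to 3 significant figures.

Φ = 0.322

Photons absorbed by the actinometer: 4.16×10⁻⁶ / 1.23 = 3.382×10⁻⁶ mol.
Φ(unknown) = 1.09×10⁻⁶ / 3.382×10⁻⁶ = 0.322.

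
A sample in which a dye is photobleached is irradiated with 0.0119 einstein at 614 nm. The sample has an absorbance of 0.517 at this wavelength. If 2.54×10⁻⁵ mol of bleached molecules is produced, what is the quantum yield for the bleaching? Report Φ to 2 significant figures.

Φ = 0.0031

Fraction absorbed: 1 − 10^(−0.517) = 0.6959.
Photons absorbed: 0.6959 × 0.0119 = 0.008281 mol.
Φ = 2.54×10⁻⁵ mol / 0.008281 mol photons = 0.0031.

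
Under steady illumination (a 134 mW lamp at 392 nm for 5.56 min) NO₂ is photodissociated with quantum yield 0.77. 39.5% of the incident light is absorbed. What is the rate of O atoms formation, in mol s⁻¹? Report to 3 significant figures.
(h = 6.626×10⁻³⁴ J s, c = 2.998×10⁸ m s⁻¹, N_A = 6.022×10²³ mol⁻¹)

Photon energy at 392 nm: hc/λ = (6.626×10⁻³⁴)(2.998×10⁸)/(392×10⁻⁹) = 5.068×10⁻¹⁹ J.
Energy delivered: (134 mW)(333.6 s) = 44.70 J.
Photons incident: 44.70 / 5.068×10⁻¹⁹ = 8.820×10¹⁹, i.e. 8.820×10¹⁹/6.022×10²³ = 1.465×10⁻⁴ mol.
Photons absorbed: 0.395 × 1.465×10⁻⁴ = 5.787×10⁻⁵ mol.
Product formed: 0.77 × 5.787×10⁻⁵ = 4.456×10⁻⁵ mol.
Rate: 4.456×10⁻⁵ / 333.6 s = 1.34×10⁻⁷ mol s⁻¹.

1.34×10⁻⁷ mol s⁻¹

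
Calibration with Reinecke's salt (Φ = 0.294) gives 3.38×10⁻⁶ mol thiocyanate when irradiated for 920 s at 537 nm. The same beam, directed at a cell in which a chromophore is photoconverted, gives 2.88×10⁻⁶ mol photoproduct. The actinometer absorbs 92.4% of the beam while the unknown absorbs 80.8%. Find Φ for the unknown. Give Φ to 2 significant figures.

Photons absorbed by the actinometer: 3.38×10⁻⁶ / 0.294 = 1.150×10⁻⁵ mol.
Incident flux: 1.150×10⁻⁵ / 0.924 = 1.245×10⁻⁵ einstein.
Absorbed by unknown: 0.808 × 1.245×10⁻⁵ = 1.006×10⁻⁵ mol.
Φ(unknown) = 2.88×10⁻⁶ / 1.006×10⁻⁵ = 0.29.

Φ = 0.29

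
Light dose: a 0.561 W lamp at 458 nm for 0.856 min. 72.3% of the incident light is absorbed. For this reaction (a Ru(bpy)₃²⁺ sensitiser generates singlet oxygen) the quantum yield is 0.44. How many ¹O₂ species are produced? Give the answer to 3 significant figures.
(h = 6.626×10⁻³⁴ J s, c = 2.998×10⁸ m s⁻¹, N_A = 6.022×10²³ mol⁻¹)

Photon energy at 458 nm: hc/λ = (6.626×10⁻³⁴)(2.998×10⁸)/(458×10⁻⁹) = 4.337×10⁻¹⁹ J.
Energy delivered: (0.561 W)(51.36 s) = 28.81 J.
Photons incident: 28.81 / 4.337×10⁻¹⁹ = 6.643×10¹⁹, i.e. 6.643×10¹⁹/6.022×10²³ = 1.103×10⁻⁴ mol.
Photons absorbed: 0.723 × 1.103×10⁻⁴ = 7.975×10⁻⁵ mol.
Product: Φ × n_abs = 0.44 × 7.975×10⁻⁵ = 3.509×10⁻⁵ mol.
As a count: 3.509×10⁻⁵ × 6.022×10²³ = 2.11×10¹⁹.

2.11×10¹⁹ species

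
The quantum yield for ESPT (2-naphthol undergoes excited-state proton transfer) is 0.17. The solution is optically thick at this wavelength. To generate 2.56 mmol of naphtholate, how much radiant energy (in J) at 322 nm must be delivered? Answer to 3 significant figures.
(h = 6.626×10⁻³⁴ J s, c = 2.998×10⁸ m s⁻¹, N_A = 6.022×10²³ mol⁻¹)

Product: 2.56 mmol = 0.00256 mol.
Photons that must be absorbed: 0.00256 / 0.17 = 0.01506 mol.
Photon energy: hc/λ = 6.169×10⁻¹⁹ J; per mole, 3.715×10⁵ J mol⁻¹.
Energy required: 0.01506 × 3.715×10⁵ = 5590 J.

5590 J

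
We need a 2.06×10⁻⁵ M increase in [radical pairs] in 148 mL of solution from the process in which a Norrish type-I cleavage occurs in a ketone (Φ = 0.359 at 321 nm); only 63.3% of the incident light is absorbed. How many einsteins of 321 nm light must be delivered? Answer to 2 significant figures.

1.3×10⁻⁵ einstein

Product: (2.06×10⁻⁵ M)(0.148 L) = 3.049×10⁻⁶ mol.
Photons that must be absorbed: 3.049×10⁻⁶ / 0.359 = 8.493×10⁻⁶ mol.
Incident photons needed: 8.493×10⁻⁶ / 0.633 = 1.342×10⁻⁵ mol.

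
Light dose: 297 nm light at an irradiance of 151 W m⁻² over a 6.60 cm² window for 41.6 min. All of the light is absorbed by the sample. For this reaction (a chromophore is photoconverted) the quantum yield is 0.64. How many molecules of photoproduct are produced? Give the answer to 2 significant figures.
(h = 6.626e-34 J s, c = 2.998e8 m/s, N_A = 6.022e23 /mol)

2.4e20 molecules

Photon energy at 297 nm: hc/λ = (6.626e-34)(2.998e8)/(297e-9) = 6.688e-19 J.
Energy delivered: (151 W m⁻²)(6.60e-4 m²)(2496 s) = 248.8 J.
Photons incident: 248.8 / 6.688e-19 = 3.720e20, i.e. 3.720e20/6.022e23 = 6.177e-4 mol.
Product: Φ × n_abs = 0.64 × 6.177e-4 = 3.953e-4 mol.
As a count: 3.953e-4 × 6.022e23 = 2.4e20.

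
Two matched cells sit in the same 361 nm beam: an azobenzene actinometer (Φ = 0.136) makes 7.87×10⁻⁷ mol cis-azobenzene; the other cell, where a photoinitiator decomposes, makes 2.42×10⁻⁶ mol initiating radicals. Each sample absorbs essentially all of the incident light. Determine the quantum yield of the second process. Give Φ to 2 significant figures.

Photons absorbed by the actinometer: 7.87×10⁻⁷ / 0.136 = 5.787×10⁻⁶ mol.
Φ(unknown) = 2.42×10⁻⁶ / 5.787×10⁻⁶ = 0.42.

Φ = 0.42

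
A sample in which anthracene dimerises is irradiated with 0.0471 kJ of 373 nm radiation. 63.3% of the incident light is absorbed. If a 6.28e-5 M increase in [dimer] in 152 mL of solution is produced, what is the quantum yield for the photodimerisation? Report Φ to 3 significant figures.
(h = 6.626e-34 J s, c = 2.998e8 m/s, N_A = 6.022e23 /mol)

Φ = 0.103

Product: (6.28e-5 M)(0.152 L) = 9.546e-6 mol.
Photon energy at 373 nm: hc/λ = (6.626e-34)(2.998e8)/(373e-9) = 5.326e-19 J.
Incident energy: 0.0471 kJ = 47.1 J.
Photons incident: 47.1 / 5.326e-19 = 8.843e19, i.e. 8.843e19/6.022e23 = 1.468e-4 mol.
Photons absorbed: 0.633 × 1.468e-4 = 9.292e-5 mol.
Φ = 9.546e-6 mol / 9.292e-5 mol photons = 0.103.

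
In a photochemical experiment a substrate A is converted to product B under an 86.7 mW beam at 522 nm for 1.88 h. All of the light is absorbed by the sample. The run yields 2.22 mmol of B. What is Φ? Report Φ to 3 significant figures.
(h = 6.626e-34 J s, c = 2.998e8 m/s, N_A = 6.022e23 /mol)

Φ = 0.867

Product: 2.22 mmol = 0.00222 mol.
Photon energy at 522 nm: hc/λ = (6.626e-34)(2.998e8)/(522e-9) = 3.806e-19 J.
Energy delivered: (86.7 mW)(6768 s) = 586.8 J.
Photons incident: 586.8 / 3.806e-19 = 1.542e21, i.e. 1.542e21/6.022e23 = 0.002561 mol.
Φ = 0.00222 mol / 0.002561 mol photons = 0.867.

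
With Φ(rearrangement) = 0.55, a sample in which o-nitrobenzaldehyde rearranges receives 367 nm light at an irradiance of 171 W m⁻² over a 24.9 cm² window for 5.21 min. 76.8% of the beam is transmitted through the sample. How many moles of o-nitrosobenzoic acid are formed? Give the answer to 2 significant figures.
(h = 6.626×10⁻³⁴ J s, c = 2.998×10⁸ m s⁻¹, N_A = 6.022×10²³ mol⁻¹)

Photon energy at 367 nm: hc/λ = (6.626×10⁻³⁴)(2.998×10⁸)/(367×10⁻⁹) = 5.413×10⁻¹⁹ J.
Energy delivered: (171 W m⁻²)(24.9×10⁻⁴ m²)(312.6 s) = 133.1 J.
Photons incident: 133.1 / 5.413×10⁻¹⁹ = 2.459×10²⁰, i.e. 2.459×10²⁰/6.022×10²³ = 4.083×10⁻⁴ mol.
Fraction absorbed: 1 − 76.8/100 = 0.2320.
Photons absorbed: 0.2320 × 4.083×10⁻⁴ = 9.473×10⁻⁵ mol.
Product: Φ × n_abs = 0.55 × 9.473×10⁻⁵ = 5.210×10⁻⁵ mol.

5.2×10⁻⁵ mol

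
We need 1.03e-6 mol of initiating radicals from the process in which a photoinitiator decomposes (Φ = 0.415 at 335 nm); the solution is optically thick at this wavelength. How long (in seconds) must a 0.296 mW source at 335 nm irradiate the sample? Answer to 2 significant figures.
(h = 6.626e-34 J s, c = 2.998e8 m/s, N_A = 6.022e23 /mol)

Photons that must be absorbed: 1.03e-6 / 0.415 = 2.482e-6 mol.
Photon energy: hc/λ = 5.930e-19 J; per mole, 3.571e5 J mol⁻¹.
Energy required: 2.482e-6 × 3.571e5 = 0.8863 J.
Time: 0.8863 J / 0.000296 W = 3000 s.

t ≈ 3000 s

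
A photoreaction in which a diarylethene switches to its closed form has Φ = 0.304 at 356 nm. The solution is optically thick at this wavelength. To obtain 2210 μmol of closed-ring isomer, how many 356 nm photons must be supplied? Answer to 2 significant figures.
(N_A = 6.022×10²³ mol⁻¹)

Product: 2210 μmol = 0.00221 mol.
Photons that must be absorbed: 0.00221 / 0.304 = 0.007270 mol.
Photon count: 0.007270 × 6.022×10²³ = 4.4×10²¹.

4.4×10²¹ photons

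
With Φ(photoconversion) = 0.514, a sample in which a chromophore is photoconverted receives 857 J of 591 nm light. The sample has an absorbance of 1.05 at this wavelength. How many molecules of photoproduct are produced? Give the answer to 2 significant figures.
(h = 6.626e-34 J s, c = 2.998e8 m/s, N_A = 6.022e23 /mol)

1.2e21 molecules

Photon energy at 591 nm: hc/λ = (6.626e-34)(2.998e8)/(591e-9) = 3.361e-19 J.
Photons incident: 857 / 3.361e-19 = 2.550e21, i.e. 2.550e21/6.022e23 = 0.004234 mol.
Fraction absorbed: 1 − 10^(−1.05) = 0.9109.
Photons absorbed: 0.9109 × 0.004234 = 0.003857 mol.
Product: Φ × n_abs = 0.514 × 0.003857 = 0.001982 mol.
As a count: 0.001982 × 6.022e23 = 1.2e21.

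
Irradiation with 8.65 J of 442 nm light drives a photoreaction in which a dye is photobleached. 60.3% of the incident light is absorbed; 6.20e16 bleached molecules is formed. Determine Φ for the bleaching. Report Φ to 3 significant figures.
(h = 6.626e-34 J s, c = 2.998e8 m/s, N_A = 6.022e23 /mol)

Product: 6.20e16 / 6.022e23 = 1.030e-7 mol.
Photon energy at 442 nm: hc/λ = (6.626e-34)(2.998e8)/(442e-9) = 4.494e-19 J.
Photons incident: 8.65 / 4.494e-19 = 1.925e19, i.e. 1.925e19/6.022e23 = 3.197e-5 mol.
Photons absorbed: 0.603 × 3.197e-5 = 1.928e-5 mol.
Φ = 1.030e-7 mol / 1.928e-5 mol photons = 0.00534.

Φ = 0.00534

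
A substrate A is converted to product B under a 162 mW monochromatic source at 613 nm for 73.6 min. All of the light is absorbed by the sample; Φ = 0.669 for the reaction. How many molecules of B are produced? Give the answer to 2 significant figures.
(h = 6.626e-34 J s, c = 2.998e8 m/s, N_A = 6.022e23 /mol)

Photon energy at 613 nm: hc/λ = (6.626e-34)(2.998e8)/(613e-9) = 3.241e-19 J.
Energy delivered: (162 mW)(4416 s) = 715.4 J.
Photons incident: 715.4 / 3.241e-19 = 2.207e21, i.e. 2.207e21/6.022e23 = 0.003665 mol.
Product: Φ × n_abs = 0.669 × 0.003665 = 0.002452 mol.
As a count: 0.002452 × 6.022e23 = 1.5e21.

1.5e21 molecules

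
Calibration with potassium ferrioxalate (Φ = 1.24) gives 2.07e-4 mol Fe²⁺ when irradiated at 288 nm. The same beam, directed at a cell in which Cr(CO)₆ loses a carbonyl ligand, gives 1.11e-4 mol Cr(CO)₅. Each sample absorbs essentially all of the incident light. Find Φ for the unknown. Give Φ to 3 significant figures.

Photons absorbed by the actinometer: 2.07e-4 / 1.24 = 1.669e-4 mol.
Φ(unknown) = 1.11e-4 / 1.669e-4 = 0.665.

Φ = 0.665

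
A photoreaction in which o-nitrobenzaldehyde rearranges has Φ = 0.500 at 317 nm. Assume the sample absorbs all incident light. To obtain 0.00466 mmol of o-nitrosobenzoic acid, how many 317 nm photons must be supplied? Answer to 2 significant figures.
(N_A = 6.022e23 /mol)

Product: 0.00466 mmol = 4.66e-6 mol.
Photons that must be absorbed: 4.66e-6 / 0.500 = 9.320e-6 mol.
Photon count: 9.320e-6 × 6.022e23 = 5.6e18.

5.6e18 photons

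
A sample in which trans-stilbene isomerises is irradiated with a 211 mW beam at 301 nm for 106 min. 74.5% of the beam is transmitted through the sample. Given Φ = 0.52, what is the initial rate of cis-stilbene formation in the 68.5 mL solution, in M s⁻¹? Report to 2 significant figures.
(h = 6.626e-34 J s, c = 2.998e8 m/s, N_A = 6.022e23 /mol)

Photon energy at 301 nm: hc/λ = (6.626e-34)(2.998e8)/(301e-9) = 6.600e-19 J.
Energy delivered: (211 mW)(6360 s) = 1342 J.
Photons incident: 1342 / 6.600e-19 = 2.033e21, i.e. 2.033e21/6.022e23 = 0.003376 mol.
Fraction absorbed: 1 − 74.5/100 = 0.2550.
Photons absorbed: 0.2550 × 0.003376 = 8.609e-4 mol.
Product formed: 0.52 × 8.609e-4 = 4.477e-4 mol.
Rate: 4.477e-4 mol / (6360 s × 0.0685 L) = 1.0e-6 M s⁻¹.

1.0e-6 M s⁻¹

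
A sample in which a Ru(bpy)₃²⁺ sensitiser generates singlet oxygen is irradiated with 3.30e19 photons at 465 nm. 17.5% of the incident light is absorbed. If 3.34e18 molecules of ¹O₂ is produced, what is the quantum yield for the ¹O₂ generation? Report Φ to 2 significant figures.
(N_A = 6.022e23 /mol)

Product: 3.34e18 / 6.022e23 = 5.546e-6 mol.
Moles of photons: 3.30e19 / 6.022e23 = 5.480e-5 mol.
Photons absorbed: 0.175 × 5.480e-5 = 9.590e-6 mol.
Φ = 5.546e-6 mol / 9.590e-6 mol photons = 0.58.

Φ = 0.58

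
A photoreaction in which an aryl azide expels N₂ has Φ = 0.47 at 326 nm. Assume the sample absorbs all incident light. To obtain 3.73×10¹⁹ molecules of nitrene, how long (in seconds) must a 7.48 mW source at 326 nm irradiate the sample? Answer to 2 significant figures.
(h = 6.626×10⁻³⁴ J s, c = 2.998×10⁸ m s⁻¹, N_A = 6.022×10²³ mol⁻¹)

t ≈ 6500 s

Product: 3.73×10¹⁹ / 6.022×10²³ = 6.194×10⁻⁵ mol.
Photons that must be absorbed: 6.194×10⁻⁵ / 0.47 = 1.318×10⁻⁴ mol.
Photon energy: hc/λ = 6.093×10⁻¹⁹ J; per mole, 3.669×10⁵ J mol⁻¹.
Energy required: 1.318×10⁻⁴ × 3.669×10⁵ = 48.36 J.
Time: 48.36 J / 0.00748 W = 6500 s.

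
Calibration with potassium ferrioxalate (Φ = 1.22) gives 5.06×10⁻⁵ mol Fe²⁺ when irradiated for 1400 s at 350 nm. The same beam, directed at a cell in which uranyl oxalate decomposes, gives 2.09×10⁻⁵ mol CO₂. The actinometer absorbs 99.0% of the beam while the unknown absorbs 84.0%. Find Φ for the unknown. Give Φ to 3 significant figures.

Φ = 0.594

Photons absorbed by the actinometer: 5.06×10⁻⁵ / 1.22 = 4.148×10⁻⁵ mol.
Incident flux: 4.148×10⁻⁵ / 0.990 = 4.190×10⁻⁵ einstein.
Absorbed by unknown: 0.840 × 4.190×10⁻⁵ = 3.520×10⁻⁵ mol.
Φ(unknown) = 2.09×10⁻⁵ / 3.520×10⁻⁵ = 0.594.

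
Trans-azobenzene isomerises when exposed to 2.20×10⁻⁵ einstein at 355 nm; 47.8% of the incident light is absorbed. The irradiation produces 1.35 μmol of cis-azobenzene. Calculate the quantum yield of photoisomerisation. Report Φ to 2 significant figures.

Φ = 0.13

Product: 1.35 μmol = 1.35×10⁻⁶ mol.
Photons absorbed: 0.478 × 2.20×10⁻⁵ = 1.052×10⁻⁵ mol.
Φ = 1.35×10⁻⁶ mol / 1.052×10⁻⁵ mol photons = 0.13.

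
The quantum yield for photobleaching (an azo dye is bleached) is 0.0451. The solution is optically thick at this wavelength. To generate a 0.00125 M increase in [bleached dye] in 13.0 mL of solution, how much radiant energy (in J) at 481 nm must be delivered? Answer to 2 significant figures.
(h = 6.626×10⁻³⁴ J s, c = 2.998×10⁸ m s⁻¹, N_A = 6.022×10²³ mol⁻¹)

Product: (0.00125 M)(0.013 L) = 1.625×10⁻⁵ mol.
Photons that must be absorbed: 1.625×10⁻⁵ / 0.0451 = 3.603×10⁻⁴ mol.
Photon energy: hc/λ = 4.130×10⁻¹⁹ J; per mole, 2.487×10⁵ J mol⁻¹.
Energy required: 3.603×10⁻⁴ × 2.487×10⁵ = 90 J.

90 J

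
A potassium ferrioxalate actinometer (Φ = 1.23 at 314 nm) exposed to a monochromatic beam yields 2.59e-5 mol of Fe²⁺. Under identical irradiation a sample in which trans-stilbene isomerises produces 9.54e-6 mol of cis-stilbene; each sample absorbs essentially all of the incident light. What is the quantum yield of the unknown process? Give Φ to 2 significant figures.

Φ = 0.45

Photons absorbed by the actinometer: 2.59e-5 / 1.23 = 2.106e-5 mol.
Φ(unknown) = 9.54e-6 / 2.106e-5 = 0.45.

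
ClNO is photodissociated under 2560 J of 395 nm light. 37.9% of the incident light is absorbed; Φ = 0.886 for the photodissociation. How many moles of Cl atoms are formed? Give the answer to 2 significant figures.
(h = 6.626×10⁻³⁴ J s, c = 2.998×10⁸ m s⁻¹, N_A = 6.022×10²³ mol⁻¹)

0.0028 mol

Photon energy at 395 nm: hc/λ = (6.626×10⁻³⁴)(2.998×10⁸)/(395×10⁻⁹) = 5.029×10⁻¹⁹ J.
Photons incident: 2560 / 5.029×10⁻¹⁹ = 5.090×10²¹, i.e. 5.090×10²¹/6.022×10²³ = 0.008452 mol.
Photons absorbed: 0.379 × 0.008452 = 0.003203 mol.
Product: Φ × n_abs = 0.886 × 0.003203 = 0.002838 mol.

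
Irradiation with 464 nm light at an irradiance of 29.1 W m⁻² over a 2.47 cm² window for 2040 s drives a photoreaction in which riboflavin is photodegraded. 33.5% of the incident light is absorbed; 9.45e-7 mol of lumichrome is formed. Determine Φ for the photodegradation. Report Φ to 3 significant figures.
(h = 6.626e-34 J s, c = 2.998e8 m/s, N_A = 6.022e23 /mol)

Photon energy at 464 nm: hc/λ = (6.626e-34)(2.998e8)/(464e-9) = 4.281e-19 J.
Energy delivered: (29.1 W m⁻²)(2.47e-4 m²)(2040 s) = 14.66 J.
Photons incident: 14.66 / 4.281e-19 = 3.424e19, i.e. 3.424e19/6.022e23 = 5.686e-5 mol.
Photons absorbed: 0.335 × 5.686e-5 = 1.905e-5 mol.
Φ = 9.45e-7 mol / 1.905e-5 mol photons = 0.0496.

Φ = 0.0496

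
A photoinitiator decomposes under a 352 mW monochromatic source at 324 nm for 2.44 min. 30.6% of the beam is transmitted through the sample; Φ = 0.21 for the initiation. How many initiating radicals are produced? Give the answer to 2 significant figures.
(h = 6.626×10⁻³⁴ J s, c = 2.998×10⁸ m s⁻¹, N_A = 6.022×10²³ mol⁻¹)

Photon energy at 324 nm: hc/λ = (6.626×10⁻³⁴)(2.998×10⁸)/(324×10⁻⁹) = 6.131×10⁻¹⁹ J.
Energy delivered: (352 mW)(146.4 s) = 51.53 J.
Photons incident: 51.53 / 6.131×10⁻¹⁹ = 8.405×10¹⁹, i.e. 8.405×10¹⁹/6.022×10²³ = 1.396×10⁻⁴ mol.
Fraction absorbed: 1 − 30.6/100 = 0.6940.
Photons absorbed: 0.6940 × 1.396×10⁻⁴ = 9.688×10⁻⁵ mol.
Product: Φ × n_abs = 0.21 × 9.688×10⁻⁵ = 2.034×10⁻⁵ mol.
As a count: 2.034×10⁻⁵ × 6.022×10²³ = 1.2×10¹⁹.

1.2×10¹⁹ initiating radicals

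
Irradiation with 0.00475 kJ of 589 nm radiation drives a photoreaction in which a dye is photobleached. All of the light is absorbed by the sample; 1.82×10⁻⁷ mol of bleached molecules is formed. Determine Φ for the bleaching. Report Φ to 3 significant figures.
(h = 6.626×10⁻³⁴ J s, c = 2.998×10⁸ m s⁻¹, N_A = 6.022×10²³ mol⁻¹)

Photon energy at 589 nm: hc/λ = (6.626×10⁻³⁴)(2.998×10⁸)/(589×10⁻⁹) = 3.373×10⁻¹⁹ J.
Incident energy: 0.00475 kJ = 4.75 J.
Photons incident: 4.75 / 3.373×10⁻¹⁹ = 1.408×10¹⁹, i.e. 1.408×10¹⁹/6.022×10²³ = 2.338×10⁻⁵ mol.
Φ = 1.82×10⁻⁷ mol / 2.338×10⁻⁵ mol photons = 0.00778.

Φ = 0.00778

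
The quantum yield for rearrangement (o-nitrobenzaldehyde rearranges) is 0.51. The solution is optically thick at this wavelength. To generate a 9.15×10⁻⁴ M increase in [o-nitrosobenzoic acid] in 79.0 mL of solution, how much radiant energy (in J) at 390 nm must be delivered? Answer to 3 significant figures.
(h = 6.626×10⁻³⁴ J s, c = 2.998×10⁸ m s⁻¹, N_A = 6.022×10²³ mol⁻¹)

43.5 J

Product: (9.15×10⁻⁴ M)(0.079 L) = 7.229×10⁻⁵ mol.
Photons that must be absorbed: 7.229×10⁻⁵ / 0.51 = 1.417×10⁻⁴ mol.
Photon energy: hc/λ = 5.094×10⁻¹⁹ J; per mole, 3.068×10⁵ J mol⁻¹.
Energy required: 1.417×10⁻⁴ × 3.068×10⁵ = 43.5 J.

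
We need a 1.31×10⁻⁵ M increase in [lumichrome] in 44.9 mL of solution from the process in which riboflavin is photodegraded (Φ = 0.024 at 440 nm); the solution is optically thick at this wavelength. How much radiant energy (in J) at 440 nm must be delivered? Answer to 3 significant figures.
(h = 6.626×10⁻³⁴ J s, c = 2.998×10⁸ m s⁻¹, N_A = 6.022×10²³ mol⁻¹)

6.66 J

Product: (1.31×10⁻⁵ M)(0.0449 L) = 5.882×10⁻⁷ mol.
Photons that must be absorbed: 5.882×10⁻⁷ / 0.024 = 2.451×10⁻⁵ mol.
Photon energy: hc/λ = 4.515×10⁻¹⁹ J; per mole, 2.719×10⁵ J mol⁻¹.
Energy required: 2.451×10⁻⁵ × 2.719×10⁵ = 6.66 J.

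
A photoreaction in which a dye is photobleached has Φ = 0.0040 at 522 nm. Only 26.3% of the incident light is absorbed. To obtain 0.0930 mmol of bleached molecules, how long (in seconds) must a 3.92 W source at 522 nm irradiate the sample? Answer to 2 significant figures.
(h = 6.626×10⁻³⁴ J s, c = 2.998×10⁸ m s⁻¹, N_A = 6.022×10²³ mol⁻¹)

Product: 0.0930 mmol = 9.30×10⁻⁵ mol.
Photons that must be absorbed: 9.30×10⁻⁵ / 0.0040 = 0.02325 mol.
Incident photons needed: 0.02325 / 0.263 = 0.08840 mol.
Photon energy: hc/λ = 3.806×10⁻¹⁹ J; per mole, 2.292×10⁵ J mol⁻¹.
Energy required: 0.08840 × 2.292×10⁵ = 2.026×10⁴ J.
Time: 2.026×10⁴ J / 3.92 W = 5200 s.

t ≈ 5200 s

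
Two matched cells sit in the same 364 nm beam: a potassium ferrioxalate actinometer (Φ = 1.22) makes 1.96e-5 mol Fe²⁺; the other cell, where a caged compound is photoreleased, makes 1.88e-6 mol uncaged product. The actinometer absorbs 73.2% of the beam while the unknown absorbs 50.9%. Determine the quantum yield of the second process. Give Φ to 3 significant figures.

Φ = 0.168

Photons absorbed by the actinometer: 1.96e-5 / 1.22 = 1.607e-5 mol.
Incident flux: 1.607e-5 / 0.732 = 2.195e-5 einstein.
Absorbed by unknown: 0.509 × 2.195e-5 = 1.117e-5 mol.
Φ(unknown) = 1.88e-6 / 1.117e-5 = 0.168.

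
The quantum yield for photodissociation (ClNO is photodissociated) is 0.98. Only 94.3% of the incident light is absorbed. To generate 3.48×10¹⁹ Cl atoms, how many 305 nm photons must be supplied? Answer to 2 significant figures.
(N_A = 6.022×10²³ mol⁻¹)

Product: 3.48×10¹⁹ / 6.022×10²³ = 5.779×10⁻⁵ mol.
Photons that must be absorbed: 5.779×10⁻⁵ / 0.98 = 5.897×10⁻⁵ mol.
Incident photons needed: 5.897×10⁻⁵ / 0.943 = 6.253×10⁻⁵ mol.
Photon count: 6.253×10⁻⁵ × 6.022×10²³ = 3.8×10¹⁹.

3.8×10¹⁹ photons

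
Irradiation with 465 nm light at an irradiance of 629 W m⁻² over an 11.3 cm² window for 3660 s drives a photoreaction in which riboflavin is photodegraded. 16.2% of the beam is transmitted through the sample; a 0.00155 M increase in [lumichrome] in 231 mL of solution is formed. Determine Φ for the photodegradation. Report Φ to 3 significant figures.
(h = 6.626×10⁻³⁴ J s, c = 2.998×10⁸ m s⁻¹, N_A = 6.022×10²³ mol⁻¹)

Φ = 0.0423

Product: (0.00155 M)(0.231 L) = 3.581×10⁻⁴ mol.
Photon energy at 465 nm: hc/λ = (6.626×10⁻³⁴)(2.998×10⁸)/(465×10⁻⁹) = 4.272×10⁻¹⁹ J.
Energy delivered: (629 W m⁻²)(11.3×10⁻⁴ m²)(3660 s) = 2601 J.
Photons incident: 2601 / 4.272×10⁻¹⁹ = 6.088×10²¹, i.e. 6.088×10²¹/6.022×10²³ = 0.01011 mol.
Fraction absorbed: 1 − 16.2/100 = 0.8380.
Photons absorbed: 0.8380 × 0.01011 = 0.008472 mol.
Φ = 3.581×10⁻⁴ mol / 0.008472 mol photons = 0.0423.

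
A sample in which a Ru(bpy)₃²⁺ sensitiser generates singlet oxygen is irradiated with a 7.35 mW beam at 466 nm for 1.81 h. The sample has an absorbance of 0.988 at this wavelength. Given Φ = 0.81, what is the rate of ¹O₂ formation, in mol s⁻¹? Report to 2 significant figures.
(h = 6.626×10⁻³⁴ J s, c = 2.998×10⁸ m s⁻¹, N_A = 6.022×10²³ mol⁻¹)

Photon energy at 466 nm: hc/λ = (6.626×10⁻³⁴)(2.998×10⁸)/(466×10⁻⁹) = 4.263×10⁻¹⁹ J.
Energy delivered: (7.35 mW)(6516 s) = 47.89 J.
Photons incident: 47.89 / 4.263×10⁻¹⁹ = 1.123×10²⁰, i.e. 1.123×10²⁰/6.022×10²³ = 1.865×10⁻⁴ mol.
Fraction absorbed: 1 − 10^(−0.988) = 0.8972.
Photons absorbed: 0.8972 × 1.865×10⁻⁴ = 1.673×10⁻⁴ mol.
Product formed: 0.81 × 1.673×10⁻⁴ = 1.355×10⁻⁴ mol.
Rate: 1.355×10⁻⁴ / 6516 s = 2.1×10⁻⁸ mol s⁻¹.

2.1×10⁻⁸ mol s⁻¹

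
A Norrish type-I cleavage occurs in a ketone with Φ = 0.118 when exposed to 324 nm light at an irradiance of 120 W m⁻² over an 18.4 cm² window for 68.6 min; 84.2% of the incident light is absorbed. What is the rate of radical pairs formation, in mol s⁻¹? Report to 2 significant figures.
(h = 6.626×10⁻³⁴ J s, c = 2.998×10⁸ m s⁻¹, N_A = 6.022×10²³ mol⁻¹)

Photon energy at 324 nm: hc/λ = (6.626×10⁻³⁴)(2.998×10⁸)/(324×10⁻⁹) = 6.131×10⁻¹⁹ J.
Energy delivered: (120 W m⁻²)(18.4×10⁻⁴ m²)(4116 s) = 908.8 J.
Photons incident: 908.8 / 6.131×10⁻¹⁹ = 1.482×10²¹, i.e. 1.482×10²¹/6.022×10²³ = 0.002461 mol.
Photons absorbed: 0.842 × 0.002461 = 0.002072 mol.
Product formed: 0.118 × 0.002072 = 2.445×10⁻⁴ mol.
Rate: 2.445×10⁻⁴ / 4116 s = 5.9×10⁻⁸ mol s⁻¹.

5.9×10⁻⁸ mol s⁻¹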